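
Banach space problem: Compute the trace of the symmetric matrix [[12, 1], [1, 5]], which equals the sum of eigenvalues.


For a self-adjoint (symmetric) matrix, the eigenvalues are real.
The sum of eigenvalues equals the trace of the matrix.
trace = 12 + 5 = 17

17


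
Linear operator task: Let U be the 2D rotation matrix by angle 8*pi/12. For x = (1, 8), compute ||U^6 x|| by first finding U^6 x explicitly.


U is a rotation by theta = 8*pi/12
U^6 = rotation by 6*theta = 48*pi/12 = 0*pi/12 (mod 2*pi)
cos(0*pi/12) = 1.0000, sin(0*pi/12) = 0.0000
U^6 x = (1.0000 * 1 - 0.0000 * 8, 0.0000 * 1 + 1.0000 * 8)
= (1.0000, 8.0000)
||U^6 x|| = sqrt(1.0000^2 + 8.0000^2) = sqrt(65.0000) = 8.0623

8.0623


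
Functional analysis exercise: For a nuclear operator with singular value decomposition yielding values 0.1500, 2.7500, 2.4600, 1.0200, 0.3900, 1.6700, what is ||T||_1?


The nuclear norm is the sum of all singular values.
||T||_1 = 0.1500 + 2.7500 + 2.4600 + 1.0200 + 0.3900 + 1.6700
= 8.4400

8.4400


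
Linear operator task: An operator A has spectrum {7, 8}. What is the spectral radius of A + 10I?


Spectrum of A + 10I = {17, 18}
Spectral radius = max |lambda| over the shifted spectrum
= max(17, 18) = 18

18


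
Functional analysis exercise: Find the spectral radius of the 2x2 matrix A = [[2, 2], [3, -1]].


For a 2x2 matrix, eigenvalues satisfy lambda^2 - (trace)*lambda + det = 0
trace = 2 + -1 = 1
det = 2*-1 - 2*3 = -8
discriminant = 1^2 - 4*(-8) = 33
spectral radius = max |eigenvalue| = 3.3723

3.3723


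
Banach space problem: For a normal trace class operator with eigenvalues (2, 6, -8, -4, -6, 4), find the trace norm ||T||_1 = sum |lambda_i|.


For a normal operator, singular values equal |eigenvalues|.
Trace norm = sum |lambda_i| = 2 + 6 + 8 + 4 + 6 + 4
= 30

30


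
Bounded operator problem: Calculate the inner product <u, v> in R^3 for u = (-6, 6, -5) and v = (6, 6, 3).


Computing the standard inner product <u, v> = sum u_i * v_i
= -6*6 + 6*6 + -5*3
= -36 + 36 + -15
= -15

-15


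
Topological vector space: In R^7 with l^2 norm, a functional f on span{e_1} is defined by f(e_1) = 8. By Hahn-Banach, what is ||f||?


The norm of f is given by ||f|| = sup_{||x||=1} |f(x)|.
On span{e_1}, ||e_1|| = 1, so ||f|| = |f(e_1)| / ||e_1||
= |8| / 1 = 8.0000

8.0000


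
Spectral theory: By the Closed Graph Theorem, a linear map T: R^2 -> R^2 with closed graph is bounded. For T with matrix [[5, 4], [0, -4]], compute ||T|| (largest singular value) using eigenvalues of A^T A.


A^T A = [[25, 20], [20, 32]]
trace(A^T A) = 57, det(A^T A) = 400
discriminant = 57^2 - 4*400 = 1649
Largest eigenvalue of A^T A = (trace + sqrt(disc))/2 = 48.8039
||T|| = sqrt(48.8039) = 6.9860

6.9860


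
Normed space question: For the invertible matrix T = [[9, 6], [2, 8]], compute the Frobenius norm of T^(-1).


det(T) = 9*8 - 6*2 = 60
T^(-1) = (1/60) * [[8, -6], [-2, 9]] = [[0.1333, -0.1000], [-0.0333, 0.1500]]
||T^(-1)||_F^2 = 0.1333^2 + (-0.1000)^2 + (-0.0333)^2 + 0.1500^2 = 0.0514
||T^(-1)||_F = sqrt(0.0514) = 0.2267

0.2267


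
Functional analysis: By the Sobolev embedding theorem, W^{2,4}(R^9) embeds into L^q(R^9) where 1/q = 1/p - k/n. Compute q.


Using the Sobolev embedding formula: 1/q = 1/p - k/n
1/q = 1/4 - 2/9 = 1/36
q = 1/(1/36) = 36

36.0000


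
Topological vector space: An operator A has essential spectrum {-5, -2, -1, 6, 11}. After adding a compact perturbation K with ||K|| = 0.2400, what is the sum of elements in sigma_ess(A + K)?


By Weyl's theorem, the essential spectrum is invariant under compact perturbations.
sigma_ess(A + K) = sigma_ess(A) = {-5, -2, -1, 6, 11}
Sum = -5 + -2 + -1 + 6 + 11 = 9

9


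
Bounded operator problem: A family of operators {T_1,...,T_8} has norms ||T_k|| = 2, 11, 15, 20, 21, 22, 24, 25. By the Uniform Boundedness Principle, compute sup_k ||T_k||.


By the Uniform Boundedness Principle, the supremum of norms is finite.
sup_k ||T_k|| = max(2, 11, 15, 20, 21, 22, 24, 25) = 25

25


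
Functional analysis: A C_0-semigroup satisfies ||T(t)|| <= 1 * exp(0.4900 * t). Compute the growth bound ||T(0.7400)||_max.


||T(0.7400)|| <= 1 * exp(0.4900 * 0.7400)
= 1 * exp(0.3626)
= 1 * 1.4371
= 1.4371

1.4371


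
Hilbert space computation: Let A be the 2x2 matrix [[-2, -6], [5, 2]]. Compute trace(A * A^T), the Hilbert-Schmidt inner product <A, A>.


trace(A * A^T) = sum of squares of all entries
= (-2)^2 + (-6)^2 + 5^2 + 2^2
= 4 + 36 + 25 + 4
= 69

69


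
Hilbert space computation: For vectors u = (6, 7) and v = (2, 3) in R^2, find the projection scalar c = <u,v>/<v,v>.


Computing <u,v> = 6*2 + 7*3 = 33
Computing <v,v> = 2^2 + 3^2 = 13
Projection coefficient = 33/13 = 2.5385

2.5385


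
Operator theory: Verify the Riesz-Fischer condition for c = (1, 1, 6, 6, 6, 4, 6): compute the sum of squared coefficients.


sum |c_n|^2 = 1^2 + 1^2 + 6^2 + 6^2 + 6^2 + 4^2 + 6^2
= 1 + 1 + 36 + 36 + 36 + 16 + 36
= 162

162


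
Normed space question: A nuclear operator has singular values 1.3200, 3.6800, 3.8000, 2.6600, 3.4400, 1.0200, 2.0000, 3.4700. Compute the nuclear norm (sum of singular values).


The nuclear norm is the sum of all singular values.
||T||_1 = 1.3200 + 3.6800 + 3.8000 + 2.6600 + 3.4400 + 1.0200 + 2.0000 + 3.4700
= 21.3900

21.3900


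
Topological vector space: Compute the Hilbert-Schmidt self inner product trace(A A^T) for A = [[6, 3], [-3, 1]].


trace(A * A^T) = sum of squares of all entries
= 6^2 + 3^2 + (-3)^2 + 1^2
= 36 + 9 + 9 + 1
= 55

55


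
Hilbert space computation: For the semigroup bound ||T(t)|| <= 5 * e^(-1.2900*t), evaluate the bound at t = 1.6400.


||T(1.6400)|| <= 5 * exp(-1.2900 * 1.6400)
= 5 * exp(-2.1156)
= 5 * 0.1206
= 0.6028

0.6028


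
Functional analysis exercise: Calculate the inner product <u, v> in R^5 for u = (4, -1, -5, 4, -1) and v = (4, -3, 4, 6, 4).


Computing the standard inner product <u, v> = sum u_i * v_i
= 4*4 + -1*-3 + -5*4 + 4*6 + -1*4
= 16 + 3 + -20 + 24 + -4
= 19

19


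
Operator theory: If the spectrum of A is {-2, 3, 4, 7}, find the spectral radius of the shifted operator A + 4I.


Spectrum of A + 4I = {2, 7, 8, 11}
Spectral radius = max |lambda| over the shifted spectrum
= max(2, 7, 8, 11) = 11

11


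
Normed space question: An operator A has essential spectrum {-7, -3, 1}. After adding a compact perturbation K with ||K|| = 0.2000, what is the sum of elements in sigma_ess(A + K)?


By Weyl's theorem, the essential spectrum is invariant under compact perturbations.
sigma_ess(A + K) = sigma_ess(A) = {-7, -3, 1}
Sum = -7 + -3 + 1 = -9

-9


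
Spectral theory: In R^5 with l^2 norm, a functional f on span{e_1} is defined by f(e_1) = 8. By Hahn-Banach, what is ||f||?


The norm of f is given by ||f|| = sup_{||x||=1} |f(x)|.
On span{e_1}, ||e_1|| = 1, so ||f|| = |f(e_1)| / ||e_1||
= |8| / 1 = 8.0000

8.0000


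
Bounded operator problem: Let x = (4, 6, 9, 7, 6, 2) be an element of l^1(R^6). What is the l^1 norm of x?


The l^1 norm equals the sum of absolute values of all components.
||x||_1 = 4 + 6 + 9 + 7 + 6 + 2
= 34

34.0000


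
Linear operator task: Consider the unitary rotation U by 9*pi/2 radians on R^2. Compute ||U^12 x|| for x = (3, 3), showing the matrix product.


U is a rotation by theta = 9*pi/2
U^12 = rotation by 12*theta = 108*pi/2 = 0*pi/2 (mod 2*pi)
cos(0*pi/2) = 1.0000, sin(0*pi/2) = 0.0000
U^12 x = (1.0000 * 3 - 0.0000 * 3, 0.0000 * 3 + 1.0000 * 3)
= (3.0000, 3.0000)
||U^12 x|| = sqrt(3.0000^2 + 3.0000^2) = sqrt(18.0000) = 4.2426

4.2426


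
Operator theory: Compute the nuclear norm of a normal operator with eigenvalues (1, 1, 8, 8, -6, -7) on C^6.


For a normal operator, singular values equal |eigenvalues|.
Trace norm = sum |lambda_i| = 1 + 1 + 8 + 8 + 6 + 7
= 31

31


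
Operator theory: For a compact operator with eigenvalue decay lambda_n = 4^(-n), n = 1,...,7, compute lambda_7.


The eigenvalue formula gives lambda_7 = 1/4^7
= 1/16384
= 6.1035e-05

6.1035e-05


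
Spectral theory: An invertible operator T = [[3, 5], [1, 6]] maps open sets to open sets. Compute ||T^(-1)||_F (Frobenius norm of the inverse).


det(T) = 3*6 - 5*1 = 13
T^(-1) = (1/13) * [[6, -5], [-1, 3]] = [[0.4615, -0.3846], [-0.0769, 0.2308]]
||T^(-1)||_F^2 = 0.4615^2 + (-0.3846)^2 + (-0.0769)^2 + 0.2308^2 = 0.4201
||T^(-1)||_F = sqrt(0.4201) = 0.6482

0.6482


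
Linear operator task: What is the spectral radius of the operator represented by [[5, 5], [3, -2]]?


For a 2x2 matrix, eigenvalues satisfy lambda^2 - (trace)*lambda + det = 0
trace = 5 + -2 = 3
det = 5*-2 - 5*3 = -25
discriminant = 3^2 - 4*(-25) = 109
spectral radius = max |eigenvalue| = 6.7202

6.7202


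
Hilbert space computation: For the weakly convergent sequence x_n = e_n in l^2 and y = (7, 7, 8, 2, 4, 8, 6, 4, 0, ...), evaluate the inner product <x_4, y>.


x_4 = e_4 is the standard basis vector with 1 in position 4.
<x_4, y> = y_4 = 2
As n -> infinity, <x_n, y> -> 0, confirming weak convergence of (x_n) to 0.

2


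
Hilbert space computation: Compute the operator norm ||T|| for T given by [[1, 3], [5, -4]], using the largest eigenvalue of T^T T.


A^T A = [[26, -17], [-17, 25]]
trace(A^T A) = 51, det(A^T A) = 361
discriminant = 51^2 - 4*361 = 1157
Largest eigenvalue of A^T A = (trace + sqrt(disc))/2 = 42.5074
||T|| = sqrt(42.5074) = 6.5198

6.5198


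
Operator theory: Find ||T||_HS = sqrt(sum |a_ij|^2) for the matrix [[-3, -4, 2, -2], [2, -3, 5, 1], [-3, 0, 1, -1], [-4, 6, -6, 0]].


The Hilbert-Schmidt norm is sqrt(sum of squares of all entries).
Sum of squares = (-3)^2 + (-4)^2 + 2^2 + (-2)^2 + 2^2 + (-3)^2 + 5^2 + 1^2 + (-3)^2 + 0^2 + 1^2 + (-1)^2 + (-4)^2 + 6^2 + (-6)^2 + 0^2
= 9 + 16 + 4 + 4 + 4 + 9 + 25 + 1 + 9 + 0 + 1 + 1 + 16 + 36 + 36 + 0 = 171
||T||_HS = sqrt(171) = 13.0767

13.0767


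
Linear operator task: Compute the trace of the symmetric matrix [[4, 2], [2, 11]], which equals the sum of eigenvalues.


For a self-adjoint (symmetric) matrix, the eigenvalues are real.
The sum of eigenvalues equals the trace of the matrix.
trace = 4 + 11 = 15

15


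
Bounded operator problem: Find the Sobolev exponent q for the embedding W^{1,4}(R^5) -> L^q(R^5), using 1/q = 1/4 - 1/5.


Using the Sobolev embedding formula: 1/q = 1/p - k/n
1/q = 1/4 - 1/5 = 1/20
q = 1/(1/20) = 20

20.0000


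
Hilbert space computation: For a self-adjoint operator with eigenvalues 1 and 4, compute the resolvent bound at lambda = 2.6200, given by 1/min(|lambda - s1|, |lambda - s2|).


dist(2.6200, {1, 4}) = min(|2.6200 - 1|, |2.6200 - 4|)
= min(1.6200, 1.3800) = 1.3800
Resolvent bound = 1/1.3800 = 0.7246

0.7246


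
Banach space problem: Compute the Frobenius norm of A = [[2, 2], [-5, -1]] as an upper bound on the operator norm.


||A||_F^2 = sum a_ij^2
= 2^2 + 2^2 + (-5)^2 + (-1)^2
= 4 + 4 + 25 + 1 = 34
||A||_F = sqrt(34) = 5.8310

5.8310


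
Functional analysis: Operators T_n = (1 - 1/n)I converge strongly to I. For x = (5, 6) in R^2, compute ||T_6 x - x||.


T_6 x - x = (1 - 1/6)x - x = -x/6
||x|| = sqrt(61) = 7.8102
||T_6 x - x|| = ||x||/6 = 7.8102/6 = 1.3017

1.3017


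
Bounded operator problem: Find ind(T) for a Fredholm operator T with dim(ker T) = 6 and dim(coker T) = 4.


The Fredholm index is defined as ind(T) = dim(ker T) - dim(coker T)
= 6 - 4
= 2

2


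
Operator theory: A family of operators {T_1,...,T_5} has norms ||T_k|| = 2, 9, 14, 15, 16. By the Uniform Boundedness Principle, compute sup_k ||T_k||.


By the Uniform Boundedness Principle, the supremum of norms is finite.
sup_k ||T_k|| = max(2, 9, 14, 15, 16) = 16

16


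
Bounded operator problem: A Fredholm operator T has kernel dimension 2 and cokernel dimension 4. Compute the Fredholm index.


The Fredholm index is defined as ind(T) = dim(ker T) - dim(coker T)
= 2 - 4
= -2

-2


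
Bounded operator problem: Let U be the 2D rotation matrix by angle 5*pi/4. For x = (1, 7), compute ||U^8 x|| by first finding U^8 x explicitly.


U is a rotation by theta = 5*pi/4
U^8 = rotation by 8*theta = 40*pi/4 = 0*pi/4 (mod 2*pi)
cos(0*pi/4) = 1.0000, sin(0*pi/4) = 0.0000
U^8 x = (1.0000 * 1 - 0.0000 * 7, 0.0000 * 1 + 1.0000 * 7)
= (1.0000, 7.0000)
||U^8 x|| = sqrt(1.0000^2 + 7.0000^2) = sqrt(50.0000) = 7.0711

7.0711


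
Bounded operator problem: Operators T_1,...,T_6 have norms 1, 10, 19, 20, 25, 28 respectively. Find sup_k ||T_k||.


By the Uniform Boundedness Principle, the supremum of norms is finite.
sup_k ||T_k|| = max(1, 10, 19, 20, 25, 28) = 28

28


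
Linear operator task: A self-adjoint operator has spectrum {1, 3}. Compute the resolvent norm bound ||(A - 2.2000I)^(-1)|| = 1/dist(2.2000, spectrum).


dist(2.2000, {1, 3}) = min(|2.2000 - 1|, |2.2000 - 3|)
= min(1.2000, 0.8000) = 0.8000
Resolvent bound = 1/0.8000 = 1.2500

1.2500


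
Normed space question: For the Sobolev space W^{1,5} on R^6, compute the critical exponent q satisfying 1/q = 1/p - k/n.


Using the Sobolev embedding formula: 1/q = 1/p - k/n
1/q = 1/5 - 1/6 = 1/30
q = 1/(1/30) = 30

30.0000


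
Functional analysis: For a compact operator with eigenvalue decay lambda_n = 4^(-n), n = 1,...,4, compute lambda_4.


The eigenvalue formula gives lambda_4 = 1/4^4
= 1/256
= 0.0039

0.0039


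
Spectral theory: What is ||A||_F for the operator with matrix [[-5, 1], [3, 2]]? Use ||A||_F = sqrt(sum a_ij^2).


||A||_F^2 = sum a_ij^2
= (-5)^2 + 1^2 + 3^2 + 2^2
= 25 + 1 + 9 + 4 = 39
||A||_F = sqrt(39) = 6.2450

6.2450


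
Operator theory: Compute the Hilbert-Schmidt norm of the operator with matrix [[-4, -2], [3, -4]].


The Hilbert-Schmidt norm is sqrt(sum of squares of all entries).
Sum of squares = (-4)^2 + (-2)^2 + 3^2 + (-4)^2
= 16 + 4 + 9 + 16 = 45
||T||_HS = sqrt(45) = 6.7082

6.7082


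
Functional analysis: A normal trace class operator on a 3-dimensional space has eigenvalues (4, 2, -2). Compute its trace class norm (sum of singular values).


For a normal operator, singular values equal |eigenvalues|.
Trace norm = sum |lambda_i| = 4 + 2 + 2
= 8

8


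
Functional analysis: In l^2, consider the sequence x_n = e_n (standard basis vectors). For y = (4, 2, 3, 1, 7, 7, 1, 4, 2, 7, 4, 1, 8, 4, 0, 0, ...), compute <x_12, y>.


x_12 = e_12 is the standard basis vector with 1 in position 12.
<x_12, y> = y_12 = 1
As n -> infinity, <x_n, y> -> 0, confirming weak convergence of (x_n) to 0.

1


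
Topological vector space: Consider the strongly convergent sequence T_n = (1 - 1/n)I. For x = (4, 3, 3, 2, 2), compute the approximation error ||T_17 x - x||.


T_17 x - x = (1 - 1/17)x - x = -x/17
||x|| = sqrt(42) = 6.4807
||T_17 x - x|| = ||x||/17 = 6.4807/17 = 0.3812

0.3812


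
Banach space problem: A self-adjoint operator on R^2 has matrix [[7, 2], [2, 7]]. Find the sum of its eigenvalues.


For a self-adjoint (symmetric) matrix, the eigenvalues are real.
The sum of eigenvalues equals the trace of the matrix.
trace = 7 + 7 = 14

14


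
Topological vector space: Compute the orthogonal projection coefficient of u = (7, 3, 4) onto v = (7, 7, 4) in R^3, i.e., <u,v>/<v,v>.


Computing <u,v> = 7*7 + 3*7 + 4*4 = 86
Computing <v,v> = 7^2 + 7^2 + 4^2 = 114
Projection coefficient = 86/114 = 0.7544

0.7544


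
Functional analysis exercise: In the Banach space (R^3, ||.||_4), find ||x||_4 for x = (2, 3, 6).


The l^4 norm = (sum |x_i|^4)^(1/4)
Sum of 4th powers = 16 + 81 + 1296 = 1393
||x||_4 = (1393)^(1/4) = 6.1092

6.1092


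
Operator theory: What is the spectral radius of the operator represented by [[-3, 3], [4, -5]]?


For a 2x2 matrix, eigenvalues satisfy lambda^2 - (trace)*lambda + det = 0
trace = -3 + -5 = -8
det = -3*-5 - 3*4 = 3
discriminant = (-8)^2 - 4*(3) = 52
spectral radius = max |eigenvalue| = 7.6056

7.6056


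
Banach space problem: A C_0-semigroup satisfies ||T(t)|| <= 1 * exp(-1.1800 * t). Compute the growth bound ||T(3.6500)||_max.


||T(3.6500)|| <= 1 * exp(-1.1800 * 3.6500)
= 1 * exp(-4.3070)
= 1 * 0.0135
= 0.0135

0.0135


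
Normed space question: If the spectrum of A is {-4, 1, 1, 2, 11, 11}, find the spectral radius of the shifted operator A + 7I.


Spectrum of A + 7I = {3, 8, 8, 9, 18, 18}
Spectral radius = max |lambda| over the shifted spectrum
= max(3, 8, 8, 9, 18, 18) = 18

18


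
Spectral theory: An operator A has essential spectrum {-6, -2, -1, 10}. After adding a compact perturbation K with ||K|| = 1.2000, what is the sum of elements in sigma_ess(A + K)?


By Weyl's theorem, the essential spectrum is invariant under compact perturbations.
sigma_ess(A + K) = sigma_ess(A) = {-6, -2, -1, 10}
Sum = -6 + -2 + -1 + 10 = 1

1


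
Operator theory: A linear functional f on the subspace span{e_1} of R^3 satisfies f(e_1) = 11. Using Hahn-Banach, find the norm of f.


The norm of f is given by ||f|| = sup_{||x||=1} |f(x)|.
On span{e_1}, ||e_1|| = 1, so ||f|| = |f(e_1)| / ||e_1||
= |11| / 1 = 11.0000

11.0000


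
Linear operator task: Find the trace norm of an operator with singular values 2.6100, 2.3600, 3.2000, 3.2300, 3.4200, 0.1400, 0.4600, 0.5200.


The nuclear norm is the sum of all singular values.
||T||_1 = 2.6100 + 2.3600 + 3.2000 + 3.2300 + 3.4200 + 0.1400 + 0.4600 + 0.5200
= 15.9400

15.9400


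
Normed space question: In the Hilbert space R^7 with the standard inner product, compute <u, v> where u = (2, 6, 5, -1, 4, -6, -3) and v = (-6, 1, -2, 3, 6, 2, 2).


Computing the standard inner product <u, v> = sum u_i * v_i
= 2*-6 + 6*1 + 5*-2 + -1*3 + 4*6 + -6*2 + -3*2
= -12 + 6 + -10 + -3 + 24 + -12 + -6
= -13

-13


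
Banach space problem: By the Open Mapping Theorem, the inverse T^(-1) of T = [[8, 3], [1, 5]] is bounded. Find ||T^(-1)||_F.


det(T) = 8*5 - 3*1 = 37
T^(-1) = (1/37) * [[5, -3], [-1, 8]] = [[0.1351, -0.0811], [-0.0270, 0.2162]]
||T^(-1)||_F^2 = 0.1351^2 + (-0.0811)^2 + (-0.0270)^2 + 0.2162^2 = 0.0723
||T^(-1)||_F = sqrt(0.0723) = 0.2689

0.2689


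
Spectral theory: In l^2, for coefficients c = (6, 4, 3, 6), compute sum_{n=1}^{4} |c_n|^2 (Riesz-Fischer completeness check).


sum |c_n|^2 = 6^2 + 4^2 + 3^2 + 6^2
= 36 + 16 + 9 + 36
= 97

97


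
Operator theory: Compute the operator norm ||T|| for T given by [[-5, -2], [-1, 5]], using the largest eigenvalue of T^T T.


A^T A = [[26, 5], [5, 29]]
trace(A^T A) = 55, det(A^T A) = 729
discriminant = 55^2 - 4*729 = 109
Largest eigenvalue of A^T A = (trace + sqrt(disc))/2 = 32.7202
||T|| = sqrt(32.7202) = 5.7202

5.7202


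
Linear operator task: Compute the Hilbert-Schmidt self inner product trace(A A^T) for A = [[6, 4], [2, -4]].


trace(A * A^T) = sum of squares of all entries
= 6^2 + 4^2 + 2^2 + (-4)^2
= 36 + 16 + 4 + 16
= 72

72


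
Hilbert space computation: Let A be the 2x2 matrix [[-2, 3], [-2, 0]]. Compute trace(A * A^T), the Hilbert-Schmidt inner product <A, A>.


trace(A * A^T) = sum of squares of all entries
= (-2)^2 + 3^2 + (-2)^2 + 0^2
= 4 + 9 + 4 + 0
= 17

17


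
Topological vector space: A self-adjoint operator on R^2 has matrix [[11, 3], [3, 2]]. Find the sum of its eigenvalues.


For a self-adjoint (symmetric) matrix, the eigenvalues are real.
The sum of eigenvalues equals the trace of the matrix.
trace = 11 + 2 = 13

13


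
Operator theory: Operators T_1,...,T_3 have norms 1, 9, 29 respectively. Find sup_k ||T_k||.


By the Uniform Boundedness Principle, the supremum of norms is finite.
sup_k ||T_k|| = max(1, 9, 29) = 29

29


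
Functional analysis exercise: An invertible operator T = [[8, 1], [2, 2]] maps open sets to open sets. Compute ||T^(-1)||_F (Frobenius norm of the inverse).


det(T) = 8*2 - 1*2 = 14
T^(-1) = (1/14) * [[2, -1], [-2, 8]] = [[0.1429, -0.0714], [-0.1429, 0.5714]]
||T^(-1)||_F^2 = 0.1429^2 + (-0.0714)^2 + (-0.1429)^2 + 0.5714^2 = 0.3724
||T^(-1)||_F = sqrt(0.3724) = 0.6103

0.6103


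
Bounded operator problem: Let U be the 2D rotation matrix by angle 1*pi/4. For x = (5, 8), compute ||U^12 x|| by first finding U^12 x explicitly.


U is a rotation by theta = 1*pi/4
U^12 = rotation by 12*theta = 12*pi/4 = 4*pi/4 (mod 2*pi)
cos(4*pi/4) = -1.0000, sin(4*pi/4) = 0.0000
U^12 x = (-1.0000 * 5 - 0.0000 * 8, 0.0000 * 5 + -1.0000 * 8)
= (-5.0000, -8.0000)
||U^12 x|| = sqrt((-5.0000)^2 + (-8.0000)^2) = sqrt(89.0000) = 9.4340

9.4340


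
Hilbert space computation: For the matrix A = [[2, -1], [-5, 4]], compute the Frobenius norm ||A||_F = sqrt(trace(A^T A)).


||A||_F^2 = sum a_ij^2
= 2^2 + (-1)^2 + (-5)^2 + 4^2
= 4 + 1 + 25 + 16 = 46
||A||_F = sqrt(46) = 6.7823

6.7823


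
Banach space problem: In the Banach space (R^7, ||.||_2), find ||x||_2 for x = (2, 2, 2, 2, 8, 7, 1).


The l^2 norm = (sum |x_i|^2)^(1/2)
Sum of 2th powers = 4 + 4 + 4 + 4 + 64 + 49 + 1 = 130
||x||_2 = (130)^(1/2) = 11.4018

11.4018


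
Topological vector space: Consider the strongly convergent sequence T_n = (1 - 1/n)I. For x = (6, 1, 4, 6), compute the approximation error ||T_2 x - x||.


T_2 x - x = (1 - 1/2)x - x = -x/2
||x|| = sqrt(89) = 9.4340
||T_2 x - x|| = ||x||/2 = 9.4340/2 = 4.7170

4.7170


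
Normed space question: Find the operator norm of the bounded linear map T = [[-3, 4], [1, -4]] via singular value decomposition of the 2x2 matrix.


A^T A = [[10, -16], [-16, 32]]
trace(A^T A) = 42, det(A^T A) = 64
discriminant = 42^2 - 4*64 = 1508
Largest eigenvalue of A^T A = (trace + sqrt(disc))/2 = 40.4165
||T|| = sqrt(40.4165) = 6.3574

6.3574


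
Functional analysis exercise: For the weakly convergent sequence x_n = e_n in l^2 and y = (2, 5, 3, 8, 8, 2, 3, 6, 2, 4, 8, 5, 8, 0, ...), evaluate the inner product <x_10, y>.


x_10 = e_10 is the standard basis vector with 1 in position 10.
<x_10, y> = y_10 = 4
As n -> infinity, <x_n, y> -> 0, confirming weak convergence of (x_n) to 0.

4


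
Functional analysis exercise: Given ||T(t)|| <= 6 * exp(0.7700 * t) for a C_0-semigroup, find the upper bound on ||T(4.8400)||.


||T(4.8400)|| <= 6 * exp(0.7700 * 4.8400)
= 6 * exp(3.7268)
= 6 * 41.5459
= 249.2757

249.2757


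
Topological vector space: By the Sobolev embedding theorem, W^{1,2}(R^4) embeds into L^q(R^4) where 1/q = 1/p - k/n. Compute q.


Using the Sobolev embedding formula: 1/q = 1/p - k/n
1/q = 1/2 - 1/4 = 1/4
q = 1/(1/4) = 4

4.0000


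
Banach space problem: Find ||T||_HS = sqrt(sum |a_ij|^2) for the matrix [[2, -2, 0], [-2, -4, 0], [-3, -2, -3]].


The Hilbert-Schmidt norm is sqrt(sum of squares of all entries).
Sum of squares = 2^2 + (-2)^2 + 0^2 + (-2)^2 + (-4)^2 + 0^2 + (-3)^2 + (-2)^2 + (-3)^2
= 4 + 4 + 0 + 4 + 16 + 0 + 9 + 4 + 9 = 50
||T||_HS = sqrt(50) = 7.0711

7.0711


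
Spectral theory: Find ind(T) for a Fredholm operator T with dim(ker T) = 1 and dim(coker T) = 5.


The Fredholm index is defined as ind(T) = dim(ker T) - dim(coker T)
= 1 - 5
= -4

-4


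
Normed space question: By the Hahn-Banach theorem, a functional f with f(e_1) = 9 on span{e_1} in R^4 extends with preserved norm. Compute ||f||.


The norm of f is given by ||f|| = sup_{||x||=1} |f(x)|.
On span{e_1}, ||e_1|| = 1, so ||f|| = |f(e_1)| / ||e_1||
= |9| / 1 = 9.0000

9.0000


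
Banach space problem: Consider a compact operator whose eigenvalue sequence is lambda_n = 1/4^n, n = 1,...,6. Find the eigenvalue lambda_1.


The eigenvalue formula gives lambda_1 = 1/4^1
= 1/4
= 0.2500

0.2500


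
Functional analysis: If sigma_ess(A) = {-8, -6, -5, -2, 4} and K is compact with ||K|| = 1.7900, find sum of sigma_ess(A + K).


By Weyl's theorem, the essential spectrum is invariant under compact perturbations.
sigma_ess(A + K) = sigma_ess(A) = {-8, -6, -5, -2, 4}
Sum = -8 + -6 + -5 + -2 + 4 = -17

-17


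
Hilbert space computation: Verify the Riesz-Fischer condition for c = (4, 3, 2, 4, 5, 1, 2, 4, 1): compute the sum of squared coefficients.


sum |c_n|^2 = 4^2 + 3^2 + 2^2 + 4^2 + 5^2 + 1^2 + 2^2 + 4^2 + 1^2
= 16 + 9 + 4 + 16 + 25 + 1 + 4 + 16 + 1
= 92

92


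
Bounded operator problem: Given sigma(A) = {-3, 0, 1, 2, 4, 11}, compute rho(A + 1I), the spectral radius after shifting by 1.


Spectrum of A + 1I = {-2, 1, 2, 3, 5, 12}
Spectral radius = max |lambda| over the shifted spectrum
= max(2, 1, 2, 3, 5, 12) = 12

12


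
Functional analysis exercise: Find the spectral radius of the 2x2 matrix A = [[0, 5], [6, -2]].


For a 2x2 matrix, eigenvalues satisfy lambda^2 - (trace)*lambda + det = 0
trace = 0 + -2 = -2
det = 0*-2 - 5*6 = -30
discriminant = (-2)^2 - 4*(-30) = 124
spectral radius = max |eigenvalue| = 6.5678

6.5678


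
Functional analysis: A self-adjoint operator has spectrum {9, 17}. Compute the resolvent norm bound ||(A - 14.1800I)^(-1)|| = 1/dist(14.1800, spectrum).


dist(14.1800, {9, 17}) = min(|14.1800 - 9|, |14.1800 - 17|)
= min(5.1800, 2.8200) = 2.8200
Resolvent bound = 1/2.8200 = 0.3546

0.3546


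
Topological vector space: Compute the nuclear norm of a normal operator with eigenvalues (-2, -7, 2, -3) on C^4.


For a normal operator, singular values equal |eigenvalues|.
Trace norm = sum |lambda_i| = 2 + 7 + 2 + 3
= 14

14


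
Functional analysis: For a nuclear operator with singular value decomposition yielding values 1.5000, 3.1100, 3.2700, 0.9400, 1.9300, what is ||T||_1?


The nuclear norm is the sum of all singular values.
||T||_1 = 1.5000 + 3.1100 + 3.2700 + 0.9400 + 1.9300
= 10.7500

10.7500


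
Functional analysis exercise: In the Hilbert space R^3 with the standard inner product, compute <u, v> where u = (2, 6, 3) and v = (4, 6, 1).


Computing the standard inner product <u, v> = sum u_i * v_i
= 2*4 + 6*6 + 3*1
= 8 + 36 + 3
= 47

47


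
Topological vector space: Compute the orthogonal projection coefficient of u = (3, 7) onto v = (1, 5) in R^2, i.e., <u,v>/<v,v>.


Computing <u,v> = 3*1 + 7*5 = 38
Computing <v,v> = 1^2 + 5^2 = 26
Projection coefficient = 38/26 = 1.4615

1.4615


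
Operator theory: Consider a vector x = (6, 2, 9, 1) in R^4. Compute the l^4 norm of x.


The l^4 norm = (sum |x_i|^4)^(1/4)
Sum of 4th powers = 1296 + 16 + 6561 + 1 = 7874
||x||_4 = (7874)^(1/4) = 9.4200

9.4200


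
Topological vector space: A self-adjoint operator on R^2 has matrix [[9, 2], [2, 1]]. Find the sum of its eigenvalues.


For a self-adjoint (symmetric) matrix, the eigenvalues are real.
The sum of eigenvalues equals the trace of the matrix.
trace = 9 + 1 = 10

10


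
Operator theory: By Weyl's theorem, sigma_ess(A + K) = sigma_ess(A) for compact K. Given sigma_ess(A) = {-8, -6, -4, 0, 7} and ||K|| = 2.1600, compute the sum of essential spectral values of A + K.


By Weyl's theorem, the essential spectrum is invariant under compact perturbations.
sigma_ess(A + K) = sigma_ess(A) = {-8, -6, -4, 0, 7}
Sum = -8 + -6 + -4 + 0 + 7 = -11

-11


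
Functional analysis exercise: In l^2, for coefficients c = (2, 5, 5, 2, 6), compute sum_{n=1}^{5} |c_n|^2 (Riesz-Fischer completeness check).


sum |c_n|^2 = 2^2 + 5^2 + 5^2 + 2^2 + 6^2
= 4 + 25 + 25 + 4 + 36
= 94

94


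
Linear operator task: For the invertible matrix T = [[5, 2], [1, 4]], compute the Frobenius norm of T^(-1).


det(T) = 5*4 - 2*1 = 18
T^(-1) = (1/18) * [[4, -2], [-1, 5]] = [[0.2222, -0.1111], [-0.0556, 0.2778]]
||T^(-1)||_F^2 = 0.2222^2 + (-0.1111)^2 + (-0.0556)^2 + 0.2778^2 = 0.1420
||T^(-1)||_F = sqrt(0.1420) = 0.3768

0.3768


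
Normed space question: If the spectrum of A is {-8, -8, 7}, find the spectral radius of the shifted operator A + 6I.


Spectrum of A + 6I = {-2, -2, 13}
Spectral radius = max |lambda| over the shifted spectrum
= max(2, 2, 13) = 13

13


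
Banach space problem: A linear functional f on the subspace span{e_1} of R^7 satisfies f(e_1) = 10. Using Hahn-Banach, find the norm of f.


The norm of f is given by ||f|| = sup_{||x||=1} |f(x)|.
On span{e_1}, ||e_1|| = 1, so ||f|| = |f(e_1)| / ||e_1||
= |10| / 1 = 10.0000

10.0000


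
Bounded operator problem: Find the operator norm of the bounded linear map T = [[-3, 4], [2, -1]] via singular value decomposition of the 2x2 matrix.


A^T A = [[13, -14], [-14, 17]]
trace(A^T A) = 30, det(A^T A) = 25
discriminant = 30^2 - 4*25 = 800
Largest eigenvalue of A^T A = (trace + sqrt(disc))/2 = 29.1421
||T|| = sqrt(29.1421) = 5.3983

5.3983


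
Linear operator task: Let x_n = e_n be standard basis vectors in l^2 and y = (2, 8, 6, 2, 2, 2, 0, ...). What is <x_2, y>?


x_2 = e_2 is the standard basis vector with 1 in position 2.
<x_2, y> = y_2 = 8
As n -> infinity, <x_n, y> -> 0, confirming weak convergence of (x_n) to 0.

8


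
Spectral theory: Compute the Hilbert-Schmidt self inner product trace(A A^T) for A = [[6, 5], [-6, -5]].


trace(A * A^T) = sum of squares of all entries
= 6^2 + 5^2 + (-6)^2 + (-5)^2
= 36 + 25 + 36 + 25
= 122

122


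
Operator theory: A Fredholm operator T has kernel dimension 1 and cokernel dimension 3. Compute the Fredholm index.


The Fredholm index is defined as ind(T) = dim(ker T) - dim(coker T)
= 1 - 3
= -2

-2


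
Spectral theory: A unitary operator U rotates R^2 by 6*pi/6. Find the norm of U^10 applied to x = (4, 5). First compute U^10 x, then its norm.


U is a rotation by theta = 6*pi/6
U^10 = rotation by 10*theta = 60*pi/6 = 0*pi/6 (mod 2*pi)
cos(0*pi/6) = 1.0000, sin(0*pi/6) = 0.0000
U^10 x = (1.0000 * 4 - 0.0000 * 5, 0.0000 * 4 + 1.0000 * 5)
= (4.0000, 5.0000)
||U^10 x|| = sqrt(4.0000^2 + 5.0000^2) = sqrt(41.0000) = 6.4031

6.4031


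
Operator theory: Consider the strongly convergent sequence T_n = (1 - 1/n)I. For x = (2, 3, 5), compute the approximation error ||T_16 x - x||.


T_16 x - x = (1 - 1/16)x - x = -x/16
||x|| = sqrt(38) = 6.1644
||T_16 x - x|| = ||x||/16 = 6.1644/16 = 0.3853

0.3853


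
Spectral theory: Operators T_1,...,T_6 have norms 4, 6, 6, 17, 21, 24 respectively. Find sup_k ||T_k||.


By the Uniform Boundedness Principle, the supremum of norms is finite.
sup_k ||T_k|| = max(4, 6, 6, 17, 21, 24) = 24

24


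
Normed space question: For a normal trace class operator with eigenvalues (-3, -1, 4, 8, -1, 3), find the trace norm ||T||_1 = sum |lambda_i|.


For a normal operator, singular values equal |eigenvalues|.
Trace norm = sum |lambda_i| = 3 + 1 + 4 + 8 + 1 + 3
= 20

20


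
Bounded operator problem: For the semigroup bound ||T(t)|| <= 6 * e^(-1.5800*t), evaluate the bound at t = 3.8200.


||T(3.8200)|| <= 6 * exp(-1.5800 * 3.8200)
= 6 * exp(-6.0356)
= 6 * 0.0024
= 0.0144

0.0144


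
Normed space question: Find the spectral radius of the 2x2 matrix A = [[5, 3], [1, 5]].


For a 2x2 matrix, eigenvalues satisfy lambda^2 - (trace)*lambda + det = 0
trace = 5 + 5 = 10
det = 5*5 - 3*1 = 22
discriminant = 10^2 - 4*(22) = 12
spectral radius = max |eigenvalue| = 6.7321

6.7321


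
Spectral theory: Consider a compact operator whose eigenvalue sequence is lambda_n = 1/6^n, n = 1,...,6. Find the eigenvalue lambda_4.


The eigenvalue formula gives lambda_4 = 1/6^4
= 1/1296
= 7.7160e-04

7.7160e-04


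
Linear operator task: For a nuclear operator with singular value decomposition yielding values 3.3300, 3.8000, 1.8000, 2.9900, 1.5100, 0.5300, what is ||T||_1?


The nuclear norm is the sum of all singular values.
||T||_1 = 3.3300 + 3.8000 + 1.8000 + 2.9900 + 1.5100 + 0.5300
= 13.9600

13.9600


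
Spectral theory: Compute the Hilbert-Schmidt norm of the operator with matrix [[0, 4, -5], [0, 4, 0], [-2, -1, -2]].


The Hilbert-Schmidt norm is sqrt(sum of squares of all entries).
Sum of squares = 0^2 + 4^2 + (-5)^2 + 0^2 + 4^2 + 0^2 + (-2)^2 + (-1)^2 + (-2)^2
= 0 + 16 + 25 + 0 + 16 + 0 + 4 + 1 + 4 = 66
||T||_HS = sqrt(66) = 8.1240

8.1240


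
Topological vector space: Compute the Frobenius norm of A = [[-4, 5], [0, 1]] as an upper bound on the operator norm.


||A||_F^2 = sum a_ij^2
= (-4)^2 + 5^2 + 0^2 + 1^2
= 16 + 25 + 0 + 1 = 42
||A||_F = sqrt(42) = 6.4807

6.4807


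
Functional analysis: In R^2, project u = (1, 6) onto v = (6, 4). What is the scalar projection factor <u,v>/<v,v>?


Computing <u,v> = 1*6 + 6*4 = 30
Computing <v,v> = 6^2 + 4^2 = 52
Projection coefficient = 30/52 = 0.5769

0.5769


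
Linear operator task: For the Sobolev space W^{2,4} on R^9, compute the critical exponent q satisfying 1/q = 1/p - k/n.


Using the Sobolev embedding formula: 1/q = 1/p - k/n
1/q = 1/4 - 2/9 = 1/36
q = 1/(1/36) = 36

36.0000


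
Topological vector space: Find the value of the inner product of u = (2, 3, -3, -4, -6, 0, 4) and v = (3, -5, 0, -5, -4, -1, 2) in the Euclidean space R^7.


Computing the standard inner product <u, v> = sum u_i * v_i
= 2*3 + 3*-5 + -3*0 + -4*-5 + -6*-4 + 0*-1 + 4*2
= 6 + -15 + 0 + 20 + 24 + 0 + 8
= 43

43


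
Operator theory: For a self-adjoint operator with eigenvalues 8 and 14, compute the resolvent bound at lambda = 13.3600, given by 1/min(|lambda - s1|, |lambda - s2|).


dist(13.3600, {8, 14}) = min(|13.3600 - 8|, |13.3600 - 14|)
= min(5.3600, 0.6400) = 0.6400
Resolvent bound = 1/0.6400 = 1.5625

1.5625


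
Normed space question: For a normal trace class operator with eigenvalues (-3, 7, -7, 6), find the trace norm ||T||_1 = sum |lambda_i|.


For a normal operator, singular values equal |eigenvalues|.
Trace norm = sum |lambda_i| = 3 + 7 + 7 + 6
= 23

23


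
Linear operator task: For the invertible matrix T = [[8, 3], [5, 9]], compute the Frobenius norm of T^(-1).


det(T) = 8*9 - 3*5 = 57
T^(-1) = (1/57) * [[9, -3], [-5, 8]] = [[0.1579, -0.0526], [-0.0877, 0.1404]]
||T^(-1)||_F^2 = 0.1579^2 + (-0.0526)^2 + (-0.0877)^2 + 0.1404^2 = 0.0551
||T^(-1)||_F = sqrt(0.0551) = 0.2347

0.2347


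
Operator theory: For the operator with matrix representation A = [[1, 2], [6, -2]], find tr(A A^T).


trace(A * A^T) = sum of squares of all entries
= 1^2 + 2^2 + 6^2 + (-2)^2
= 1 + 4 + 36 + 4
= 45

45


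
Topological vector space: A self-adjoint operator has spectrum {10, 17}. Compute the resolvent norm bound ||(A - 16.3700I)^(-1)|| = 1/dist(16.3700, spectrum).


dist(16.3700, {10, 17}) = min(|16.3700 - 10|, |16.3700 - 17|)
= min(6.3700, 0.6300) = 0.6300
Resolvent bound = 1/0.6300 = 1.5873

1.5873


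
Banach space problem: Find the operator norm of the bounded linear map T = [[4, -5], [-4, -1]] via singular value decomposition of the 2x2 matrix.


A^T A = [[32, -16], [-16, 26]]
trace(A^T A) = 58, det(A^T A) = 576
discriminant = 58^2 - 4*576 = 1060
Largest eigenvalue of A^T A = (trace + sqrt(disc))/2 = 45.2788
||T|| = sqrt(45.2788) = 6.7290

6.7290


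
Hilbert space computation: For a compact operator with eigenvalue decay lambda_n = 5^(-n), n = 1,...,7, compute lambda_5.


The eigenvalue formula gives lambda_5 = 1/5^5
= 1/3125
= 3.2000e-04

3.2000e-04


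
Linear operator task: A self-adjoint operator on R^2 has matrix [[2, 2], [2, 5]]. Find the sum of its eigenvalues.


For a self-adjoint (symmetric) matrix, the eigenvalues are real.
The sum of eigenvalues equals the trace of the matrix.
trace = 2 + 5 = 7

7


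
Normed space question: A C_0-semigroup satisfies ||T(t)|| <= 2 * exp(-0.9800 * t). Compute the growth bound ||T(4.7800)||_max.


||T(4.7800)|| <= 2 * exp(-0.9800 * 4.7800)
= 2 * exp(-4.6844)
= 2 * 0.0092
= 0.0185

0.0185


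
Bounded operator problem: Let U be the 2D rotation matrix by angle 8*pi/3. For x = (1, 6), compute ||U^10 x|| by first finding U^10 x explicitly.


U is a rotation by theta = 8*pi/3
U^10 = rotation by 10*theta = 80*pi/3 = 2*pi/3 (mod 2*pi)
cos(2*pi/3) = -0.5000, sin(2*pi/3) = 0.8660
U^10 x = (-0.5000 * 1 - 0.8660 * 6, 0.8660 * 1 + -0.5000 * 6)
= (-5.6962, -2.1340)
||U^10 x|| = sqrt((-5.6962)^2 + (-2.1340)^2) = sqrt(37.0000) = 6.0828

6.0828


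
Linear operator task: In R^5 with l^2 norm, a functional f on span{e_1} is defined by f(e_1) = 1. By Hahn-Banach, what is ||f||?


The norm of f is given by ||f|| = sup_{||x||=1} |f(x)|.
On span{e_1}, ||e_1|| = 1, so ||f|| = |f(e_1)| / ||e_1||
= |1| / 1 = 1.0000

1.0000


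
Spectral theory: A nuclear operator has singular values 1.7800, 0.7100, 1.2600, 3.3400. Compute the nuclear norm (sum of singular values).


The nuclear norm is the sum of all singular values.
||T||_1 = 1.7800 + 0.7100 + 1.2600 + 3.3400
= 7.0900

7.0900


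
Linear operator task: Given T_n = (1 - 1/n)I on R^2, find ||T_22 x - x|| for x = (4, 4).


T_22 x - x = (1 - 1/22)x - x = -x/22
||x|| = sqrt(32) = 5.6569
||T_22 x - x|| = ||x||/22 = 5.6569/22 = 0.2571

0.2571


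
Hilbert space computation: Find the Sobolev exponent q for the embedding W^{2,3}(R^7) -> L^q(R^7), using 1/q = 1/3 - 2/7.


Using the Sobolev embedding formula: 1/q = 1/p - k/n
1/q = 1/3 - 2/7 = 1/21
q = 1/(1/21) = 21

21.0000


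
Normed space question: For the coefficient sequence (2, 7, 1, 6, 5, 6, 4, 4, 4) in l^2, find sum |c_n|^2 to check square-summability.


sum |c_n|^2 = 2^2 + 7^2 + 1^2 + 6^2 + 5^2 + 6^2 + 4^2 + 4^2 + 4^2
= 4 + 49 + 1 + 36 + 25 + 36 + 16 + 16 + 16
= 199

199


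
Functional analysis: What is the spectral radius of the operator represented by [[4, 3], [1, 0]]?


For a 2x2 matrix, eigenvalues satisfy lambda^2 - (trace)*lambda + det = 0
trace = 4 + 0 = 4
det = 4*0 - 3*1 = -3
discriminant = 4^2 - 4*(-3) = 28
spectral radius = max |eigenvalue| = 4.6458

4.6458


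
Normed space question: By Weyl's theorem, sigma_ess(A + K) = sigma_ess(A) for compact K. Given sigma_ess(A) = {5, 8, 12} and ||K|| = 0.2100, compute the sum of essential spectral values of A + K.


By Weyl's theorem, the essential spectrum is invariant under compact perturbations.
sigma_ess(A + K) = sigma_ess(A) = {5, 8, 12}
Sum = 5 + 8 + 12 = 25

25


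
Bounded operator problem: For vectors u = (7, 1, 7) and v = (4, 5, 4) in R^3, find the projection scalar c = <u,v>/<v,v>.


Computing <u,v> = 7*4 + 1*5 + 7*4 = 61
Computing <v,v> = 4^2 + 5^2 + 4^2 = 57
Projection coefficient = 61/57 = 1.0702

1.0702


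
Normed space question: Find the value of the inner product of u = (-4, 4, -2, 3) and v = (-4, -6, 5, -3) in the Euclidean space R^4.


Computing the standard inner product <u, v> = sum u_i * v_i
= -4*-4 + 4*-6 + -2*5 + 3*-3
= 16 + -24 + -10 + -9
= -27

-27


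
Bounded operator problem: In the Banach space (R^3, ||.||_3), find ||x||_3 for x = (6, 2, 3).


The l^3 norm = (sum |x_i|^3)^(1/3)
Sum of 3th powers = 216 + 8 + 27 = 251
||x||_3 = (251)^(1/3) = 6.3080

6.3080


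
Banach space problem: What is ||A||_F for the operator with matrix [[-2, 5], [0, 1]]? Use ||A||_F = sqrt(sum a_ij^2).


||A||_F^2 = sum a_ij^2
= (-2)^2 + 5^2 + 0^2 + 1^2
= 4 + 25 + 0 + 1 = 30
||A||_F = sqrt(30) = 5.4772

5.4772


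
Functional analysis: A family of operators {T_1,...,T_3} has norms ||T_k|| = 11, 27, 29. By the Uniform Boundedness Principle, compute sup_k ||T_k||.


By the Uniform Boundedness Principle, the supremum of norms is finite.
sup_k ||T_k|| = max(11, 27, 29) = 29

29


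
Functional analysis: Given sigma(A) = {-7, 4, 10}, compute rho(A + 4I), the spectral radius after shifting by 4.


Spectrum of A + 4I = {-3, 8, 14}
Spectral radius = max |lambda| over the shifted spectrum
= max(3, 8, 14) = 14

14


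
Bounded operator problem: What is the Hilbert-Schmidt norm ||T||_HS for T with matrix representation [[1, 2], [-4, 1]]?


The Hilbert-Schmidt norm is sqrt(sum of squares of all entries).
Sum of squares = 1^2 + 2^2 + (-4)^2 + 1^2
= 1 + 4 + 16 + 1 = 22
||T||_HS = sqrt(22) = 4.6904

4.6904


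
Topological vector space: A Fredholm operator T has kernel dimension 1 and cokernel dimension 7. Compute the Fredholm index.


The Fredholm index is defined as ind(T) = dim(ker T) - dim(coker T)
= 1 - 7
= -6

-6


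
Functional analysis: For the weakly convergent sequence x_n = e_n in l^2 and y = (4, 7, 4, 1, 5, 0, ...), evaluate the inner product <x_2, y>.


x_2 = e_2 is the standard basis vector with 1 in position 2.
<x_2, y> = y_2 = 7
As n -> infinity, <x_n, y> -> 0, confirming weak convergence of (x_n) to 0.

7


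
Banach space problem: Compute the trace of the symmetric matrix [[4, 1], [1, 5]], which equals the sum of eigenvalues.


For a self-adjoint (symmetric) matrix, the eigenvalues are real.
The sum of eigenvalues equals the trace of the matrix.
trace = 4 + 5 = 9

9
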